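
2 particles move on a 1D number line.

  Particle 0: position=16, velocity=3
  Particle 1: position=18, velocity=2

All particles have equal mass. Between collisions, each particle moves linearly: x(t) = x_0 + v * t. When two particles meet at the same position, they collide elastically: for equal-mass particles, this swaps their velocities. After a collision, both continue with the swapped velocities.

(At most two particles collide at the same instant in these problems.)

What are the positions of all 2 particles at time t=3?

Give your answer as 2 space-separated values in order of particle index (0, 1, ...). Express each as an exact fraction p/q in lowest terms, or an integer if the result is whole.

Collision at t=2: particles 0 and 1 swap velocities; positions: p0=22 p1=22; velocities now: v0=2 v1=3
Advance to t=3 (no further collisions before then); velocities: v0=2 v1=3; positions = 24 25

Answer: 24 25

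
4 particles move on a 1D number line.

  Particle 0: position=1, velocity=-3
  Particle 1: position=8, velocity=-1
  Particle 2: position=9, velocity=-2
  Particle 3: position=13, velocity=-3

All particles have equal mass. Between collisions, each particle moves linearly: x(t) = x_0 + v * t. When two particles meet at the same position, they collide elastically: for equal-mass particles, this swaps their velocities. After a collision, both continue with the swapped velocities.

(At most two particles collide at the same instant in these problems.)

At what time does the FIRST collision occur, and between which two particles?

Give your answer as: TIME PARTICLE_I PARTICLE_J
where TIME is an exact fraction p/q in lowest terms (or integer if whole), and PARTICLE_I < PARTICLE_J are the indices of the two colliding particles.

Answer: 1 1 2

Derivation:
Pair (0,1): pos 1,8 vel -3,-1 -> not approaching (rel speed -2 <= 0)
Pair (1,2): pos 8,9 vel -1,-2 -> gap=1, closing at 1/unit, collide at t=1
Pair (2,3): pos 9,13 vel -2,-3 -> gap=4, closing at 1/unit, collide at t=4
Earliest collision: t=1 between 1 and 2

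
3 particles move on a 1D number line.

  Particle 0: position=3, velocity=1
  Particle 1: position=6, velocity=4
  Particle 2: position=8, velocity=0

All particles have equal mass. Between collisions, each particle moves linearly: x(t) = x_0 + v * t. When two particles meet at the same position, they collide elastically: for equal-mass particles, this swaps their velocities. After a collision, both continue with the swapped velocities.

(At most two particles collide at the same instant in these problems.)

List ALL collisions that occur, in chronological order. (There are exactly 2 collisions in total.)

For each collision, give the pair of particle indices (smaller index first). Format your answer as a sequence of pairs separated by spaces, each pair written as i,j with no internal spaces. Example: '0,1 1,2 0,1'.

Answer: 1,2 0,1

Derivation:
Collision at t=1/2: particles 1 and 2 swap velocities; positions: p0=7/2 p1=8 p2=8; velocities now: v0=1 v1=0 v2=4
Collision at t=5: particles 0 and 1 swap velocities; positions: p0=8 p1=8 p2=26; velocities now: v0=0 v1=1 v2=4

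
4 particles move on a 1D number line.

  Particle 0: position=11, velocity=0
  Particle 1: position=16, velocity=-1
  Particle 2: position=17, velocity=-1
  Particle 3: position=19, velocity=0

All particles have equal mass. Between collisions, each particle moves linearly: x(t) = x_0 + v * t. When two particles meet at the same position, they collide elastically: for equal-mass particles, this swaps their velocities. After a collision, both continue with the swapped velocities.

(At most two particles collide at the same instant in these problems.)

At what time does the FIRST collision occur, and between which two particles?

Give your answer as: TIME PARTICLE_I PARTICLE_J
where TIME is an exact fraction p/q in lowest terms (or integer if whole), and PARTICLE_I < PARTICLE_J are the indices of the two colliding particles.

Pair (0,1): pos 11,16 vel 0,-1 -> gap=5, closing at 1/unit, collide at t=5
Pair (1,2): pos 16,17 vel -1,-1 -> not approaching (rel speed 0 <= 0)
Pair (2,3): pos 17,19 vel -1,0 -> not approaching (rel speed -1 <= 0)
Earliest collision: t=5 between 0 and 1

Answer: 5 0 1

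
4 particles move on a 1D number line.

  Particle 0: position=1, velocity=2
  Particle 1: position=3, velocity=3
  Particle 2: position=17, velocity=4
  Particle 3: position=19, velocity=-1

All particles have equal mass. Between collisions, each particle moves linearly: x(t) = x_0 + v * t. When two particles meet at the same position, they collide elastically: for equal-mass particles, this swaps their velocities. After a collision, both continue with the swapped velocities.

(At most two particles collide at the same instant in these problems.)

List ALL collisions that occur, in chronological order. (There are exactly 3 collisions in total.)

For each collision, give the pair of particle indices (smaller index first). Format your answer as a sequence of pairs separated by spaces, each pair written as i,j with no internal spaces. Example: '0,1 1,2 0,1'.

Answer: 2,3 1,2 0,1

Derivation:
Collision at t=2/5: particles 2 and 3 swap velocities; positions: p0=9/5 p1=21/5 p2=93/5 p3=93/5; velocities now: v0=2 v1=3 v2=-1 v3=4
Collision at t=4: particles 1 and 2 swap velocities; positions: p0=9 p1=15 p2=15 p3=33; velocities now: v0=2 v1=-1 v2=3 v3=4
Collision at t=6: particles 0 and 1 swap velocities; positions: p0=13 p1=13 p2=21 p3=41; velocities now: v0=-1 v1=2 v2=3 v3=4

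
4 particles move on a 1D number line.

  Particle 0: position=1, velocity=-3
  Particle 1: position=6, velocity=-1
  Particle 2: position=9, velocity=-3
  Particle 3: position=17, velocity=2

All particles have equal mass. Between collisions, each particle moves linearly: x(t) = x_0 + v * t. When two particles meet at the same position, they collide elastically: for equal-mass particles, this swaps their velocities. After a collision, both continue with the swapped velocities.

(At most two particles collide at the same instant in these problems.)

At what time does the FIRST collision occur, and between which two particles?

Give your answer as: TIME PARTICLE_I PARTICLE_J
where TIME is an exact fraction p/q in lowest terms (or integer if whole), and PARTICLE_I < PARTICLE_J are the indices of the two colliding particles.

Pair (0,1): pos 1,6 vel -3,-1 -> not approaching (rel speed -2 <= 0)
Pair (1,2): pos 6,9 vel -1,-3 -> gap=3, closing at 2/unit, collide at t=3/2
Pair (2,3): pos 9,17 vel -3,2 -> not approaching (rel speed -5 <= 0)
Earliest collision: t=3/2 between 1 and 2

Answer: 3/2 1 2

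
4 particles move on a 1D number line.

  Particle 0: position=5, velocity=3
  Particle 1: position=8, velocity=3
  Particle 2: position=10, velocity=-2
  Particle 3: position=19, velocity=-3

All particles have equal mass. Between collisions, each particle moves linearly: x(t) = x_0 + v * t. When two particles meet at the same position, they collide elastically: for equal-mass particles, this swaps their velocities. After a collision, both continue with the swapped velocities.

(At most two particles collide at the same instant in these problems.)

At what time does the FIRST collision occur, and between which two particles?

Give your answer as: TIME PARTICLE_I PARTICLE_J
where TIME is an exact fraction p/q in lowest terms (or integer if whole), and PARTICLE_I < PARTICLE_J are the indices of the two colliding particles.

Answer: 2/5 1 2

Derivation:
Pair (0,1): pos 5,8 vel 3,3 -> not approaching (rel speed 0 <= 0)
Pair (1,2): pos 8,10 vel 3,-2 -> gap=2, closing at 5/unit, collide at t=2/5
Pair (2,3): pos 10,19 vel -2,-3 -> gap=9, closing at 1/unit, collide at t=9
Earliest collision: t=2/5 between 1 and 2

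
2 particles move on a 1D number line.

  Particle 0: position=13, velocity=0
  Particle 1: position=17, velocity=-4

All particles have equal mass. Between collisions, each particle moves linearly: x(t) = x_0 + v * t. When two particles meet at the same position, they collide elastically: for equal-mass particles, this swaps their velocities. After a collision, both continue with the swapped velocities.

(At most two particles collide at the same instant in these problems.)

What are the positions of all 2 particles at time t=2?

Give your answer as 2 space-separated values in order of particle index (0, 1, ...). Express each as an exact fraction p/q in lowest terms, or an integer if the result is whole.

Collision at t=1: particles 0 and 1 swap velocities; positions: p0=13 p1=13; velocities now: v0=-4 v1=0
Advance to t=2 (no further collisions before then); velocities: v0=-4 v1=0; positions = 9 13

Answer: 9 13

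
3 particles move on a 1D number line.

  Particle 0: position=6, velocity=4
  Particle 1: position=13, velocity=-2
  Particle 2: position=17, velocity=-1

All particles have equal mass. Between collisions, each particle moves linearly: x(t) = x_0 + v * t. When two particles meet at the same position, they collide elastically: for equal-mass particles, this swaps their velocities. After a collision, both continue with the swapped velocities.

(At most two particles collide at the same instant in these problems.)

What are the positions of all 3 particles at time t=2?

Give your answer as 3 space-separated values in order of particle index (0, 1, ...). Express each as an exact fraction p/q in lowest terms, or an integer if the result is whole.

Answer: 9 14 15

Derivation:
Collision at t=7/6: particles 0 and 1 swap velocities; positions: p0=32/3 p1=32/3 p2=95/6; velocities now: v0=-2 v1=4 v2=-1
Advance to t=2 (no further collisions before then); velocities: v0=-2 v1=4 v2=-1; positions = 9 14 15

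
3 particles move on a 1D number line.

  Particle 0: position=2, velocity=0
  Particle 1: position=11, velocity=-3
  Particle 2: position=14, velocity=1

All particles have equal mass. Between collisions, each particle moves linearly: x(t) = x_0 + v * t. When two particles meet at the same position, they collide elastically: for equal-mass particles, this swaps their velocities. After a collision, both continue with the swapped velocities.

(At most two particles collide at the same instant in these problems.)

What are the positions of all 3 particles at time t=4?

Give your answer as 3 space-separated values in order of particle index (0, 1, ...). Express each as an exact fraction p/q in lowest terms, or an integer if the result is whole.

Collision at t=3: particles 0 and 1 swap velocities; positions: p0=2 p1=2 p2=17; velocities now: v0=-3 v1=0 v2=1
Advance to t=4 (no further collisions before then); velocities: v0=-3 v1=0 v2=1; positions = -1 2 18

Answer: -1 2 18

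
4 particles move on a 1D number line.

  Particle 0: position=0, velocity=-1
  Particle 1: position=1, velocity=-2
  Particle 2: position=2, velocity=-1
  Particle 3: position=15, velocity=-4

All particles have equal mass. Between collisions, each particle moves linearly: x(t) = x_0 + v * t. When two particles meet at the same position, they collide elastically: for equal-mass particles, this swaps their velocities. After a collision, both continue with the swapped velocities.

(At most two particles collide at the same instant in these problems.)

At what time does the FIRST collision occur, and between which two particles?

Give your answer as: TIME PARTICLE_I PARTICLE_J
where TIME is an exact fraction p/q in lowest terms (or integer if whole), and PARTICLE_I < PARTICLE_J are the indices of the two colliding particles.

Pair (0,1): pos 0,1 vel -1,-2 -> gap=1, closing at 1/unit, collide at t=1
Pair (1,2): pos 1,2 vel -2,-1 -> not approaching (rel speed -1 <= 0)
Pair (2,3): pos 2,15 vel -1,-4 -> gap=13, closing at 3/unit, collide at t=13/3
Earliest collision: t=1 between 0 and 1

Answer: 1 0 1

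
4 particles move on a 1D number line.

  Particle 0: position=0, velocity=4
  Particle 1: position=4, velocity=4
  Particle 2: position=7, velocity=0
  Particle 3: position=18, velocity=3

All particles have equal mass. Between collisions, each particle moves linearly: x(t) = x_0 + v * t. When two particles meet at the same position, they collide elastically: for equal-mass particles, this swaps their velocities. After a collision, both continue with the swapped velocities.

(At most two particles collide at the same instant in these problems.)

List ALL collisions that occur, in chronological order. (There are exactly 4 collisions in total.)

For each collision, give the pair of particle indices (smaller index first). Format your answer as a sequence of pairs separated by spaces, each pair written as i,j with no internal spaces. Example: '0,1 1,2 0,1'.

Answer: 1,2 0,1 2,3 1,2

Derivation:
Collision at t=3/4: particles 1 and 2 swap velocities; positions: p0=3 p1=7 p2=7 p3=81/4; velocities now: v0=4 v1=0 v2=4 v3=3
Collision at t=7/4: particles 0 and 1 swap velocities; positions: p0=7 p1=7 p2=11 p3=93/4; velocities now: v0=0 v1=4 v2=4 v3=3
Collision at t=14: particles 2 and 3 swap velocities; positions: p0=7 p1=56 p2=60 p3=60; velocities now: v0=0 v1=4 v2=3 v3=4
Collision at t=18: particles 1 and 2 swap velocities; positions: p0=7 p1=72 p2=72 p3=76; velocities now: v0=0 v1=3 v2=4 v3=4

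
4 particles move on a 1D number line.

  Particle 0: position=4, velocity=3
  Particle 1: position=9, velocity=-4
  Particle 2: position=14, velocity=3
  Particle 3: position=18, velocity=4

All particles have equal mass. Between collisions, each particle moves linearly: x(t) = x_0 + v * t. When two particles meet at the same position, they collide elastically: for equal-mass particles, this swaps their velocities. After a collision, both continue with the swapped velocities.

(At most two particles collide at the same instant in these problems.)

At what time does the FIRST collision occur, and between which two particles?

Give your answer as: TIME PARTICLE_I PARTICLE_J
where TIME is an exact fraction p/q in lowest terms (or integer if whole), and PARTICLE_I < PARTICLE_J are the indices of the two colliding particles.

Answer: 5/7 0 1

Derivation:
Pair (0,1): pos 4,9 vel 3,-4 -> gap=5, closing at 7/unit, collide at t=5/7
Pair (1,2): pos 9,14 vel -4,3 -> not approaching (rel speed -7 <= 0)
Pair (2,3): pos 14,18 vel 3,4 -> not approaching (rel speed -1 <= 0)
Earliest collision: t=5/7 between 0 and 1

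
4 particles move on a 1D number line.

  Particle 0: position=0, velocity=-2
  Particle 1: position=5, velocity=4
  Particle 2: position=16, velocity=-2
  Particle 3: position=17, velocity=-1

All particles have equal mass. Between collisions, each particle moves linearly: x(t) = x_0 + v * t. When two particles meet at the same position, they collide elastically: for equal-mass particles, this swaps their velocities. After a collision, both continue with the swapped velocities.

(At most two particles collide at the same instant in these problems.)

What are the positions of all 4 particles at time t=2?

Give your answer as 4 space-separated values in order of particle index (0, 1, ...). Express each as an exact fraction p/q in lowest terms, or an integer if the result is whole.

Collision at t=11/6: particles 1 and 2 swap velocities; positions: p0=-11/3 p1=37/3 p2=37/3 p3=91/6; velocities now: v0=-2 v1=-2 v2=4 v3=-1
Advance to t=2 (no further collisions before then); velocities: v0=-2 v1=-2 v2=4 v3=-1; positions = -4 12 13 15

Answer: -4 12 13 15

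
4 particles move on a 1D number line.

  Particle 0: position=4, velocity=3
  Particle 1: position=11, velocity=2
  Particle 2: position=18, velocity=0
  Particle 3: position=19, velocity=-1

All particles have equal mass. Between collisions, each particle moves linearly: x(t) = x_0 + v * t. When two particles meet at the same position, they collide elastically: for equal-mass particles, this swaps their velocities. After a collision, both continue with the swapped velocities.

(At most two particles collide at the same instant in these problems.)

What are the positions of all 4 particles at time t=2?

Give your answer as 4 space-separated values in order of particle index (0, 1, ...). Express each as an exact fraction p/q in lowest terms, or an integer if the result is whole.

Collision at t=1: particles 2 and 3 swap velocities; positions: p0=7 p1=13 p2=18 p3=18; velocities now: v0=3 v1=2 v2=-1 v3=0
Advance to t=2 (no further collisions before then); velocities: v0=3 v1=2 v2=-1 v3=0; positions = 10 15 17 18

Answer: 10 15 17 18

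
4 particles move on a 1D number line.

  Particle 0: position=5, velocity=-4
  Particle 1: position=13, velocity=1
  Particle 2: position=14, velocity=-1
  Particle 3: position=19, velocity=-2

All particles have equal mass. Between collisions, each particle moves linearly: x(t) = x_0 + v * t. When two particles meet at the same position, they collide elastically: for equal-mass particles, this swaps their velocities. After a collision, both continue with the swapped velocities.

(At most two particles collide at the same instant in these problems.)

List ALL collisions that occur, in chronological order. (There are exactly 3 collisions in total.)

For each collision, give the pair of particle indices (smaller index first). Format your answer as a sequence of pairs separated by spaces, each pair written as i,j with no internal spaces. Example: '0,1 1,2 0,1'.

Collision at t=1/2: particles 1 and 2 swap velocities; positions: p0=3 p1=27/2 p2=27/2 p3=18; velocities now: v0=-4 v1=-1 v2=1 v3=-2
Collision at t=2: particles 2 and 3 swap velocities; positions: p0=-3 p1=12 p2=15 p3=15; velocities now: v0=-4 v1=-1 v2=-2 v3=1
Collision at t=5: particles 1 and 2 swap velocities; positions: p0=-15 p1=9 p2=9 p3=18; velocities now: v0=-4 v1=-2 v2=-1 v3=1

Answer: 1,2 2,3 1,2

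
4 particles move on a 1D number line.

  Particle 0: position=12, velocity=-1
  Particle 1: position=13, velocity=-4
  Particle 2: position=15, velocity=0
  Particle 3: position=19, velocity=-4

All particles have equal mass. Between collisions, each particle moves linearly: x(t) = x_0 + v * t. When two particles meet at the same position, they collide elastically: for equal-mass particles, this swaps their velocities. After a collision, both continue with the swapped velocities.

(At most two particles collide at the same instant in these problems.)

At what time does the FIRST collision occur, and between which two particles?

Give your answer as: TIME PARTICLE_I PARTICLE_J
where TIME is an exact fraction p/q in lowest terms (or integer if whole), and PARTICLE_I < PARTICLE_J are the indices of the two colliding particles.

Answer: 1/3 0 1

Derivation:
Pair (0,1): pos 12,13 vel -1,-4 -> gap=1, closing at 3/unit, collide at t=1/3
Pair (1,2): pos 13,15 vel -4,0 -> not approaching (rel speed -4 <= 0)
Pair (2,3): pos 15,19 vel 0,-4 -> gap=4, closing at 4/unit, collide at t=1
Earliest collision: t=1/3 between 0 and 1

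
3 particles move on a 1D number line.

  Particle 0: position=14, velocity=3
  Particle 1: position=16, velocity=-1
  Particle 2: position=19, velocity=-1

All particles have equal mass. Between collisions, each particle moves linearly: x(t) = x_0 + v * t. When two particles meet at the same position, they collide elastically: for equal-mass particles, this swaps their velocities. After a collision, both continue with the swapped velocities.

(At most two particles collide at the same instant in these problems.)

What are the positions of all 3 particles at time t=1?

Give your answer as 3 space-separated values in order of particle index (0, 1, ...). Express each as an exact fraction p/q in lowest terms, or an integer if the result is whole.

Collision at t=1/2: particles 0 and 1 swap velocities; positions: p0=31/2 p1=31/2 p2=37/2; velocities now: v0=-1 v1=3 v2=-1
Advance to t=1 (no further collisions before then); velocities: v0=-1 v1=3 v2=-1; positions = 15 17 18

Answer: 15 17 18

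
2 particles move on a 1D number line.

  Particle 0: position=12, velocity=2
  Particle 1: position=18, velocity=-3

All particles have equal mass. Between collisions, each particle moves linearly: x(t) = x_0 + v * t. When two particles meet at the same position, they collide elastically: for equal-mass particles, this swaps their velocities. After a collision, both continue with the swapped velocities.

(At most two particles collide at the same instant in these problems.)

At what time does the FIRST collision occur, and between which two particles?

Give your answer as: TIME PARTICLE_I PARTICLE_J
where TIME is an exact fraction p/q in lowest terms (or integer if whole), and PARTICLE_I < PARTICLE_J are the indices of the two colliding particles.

Answer: 6/5 0 1

Derivation:
Pair (0,1): pos 12,18 vel 2,-3 -> gap=6, closing at 5/unit, collide at t=6/5
Earliest collision: t=6/5 between 0 and 1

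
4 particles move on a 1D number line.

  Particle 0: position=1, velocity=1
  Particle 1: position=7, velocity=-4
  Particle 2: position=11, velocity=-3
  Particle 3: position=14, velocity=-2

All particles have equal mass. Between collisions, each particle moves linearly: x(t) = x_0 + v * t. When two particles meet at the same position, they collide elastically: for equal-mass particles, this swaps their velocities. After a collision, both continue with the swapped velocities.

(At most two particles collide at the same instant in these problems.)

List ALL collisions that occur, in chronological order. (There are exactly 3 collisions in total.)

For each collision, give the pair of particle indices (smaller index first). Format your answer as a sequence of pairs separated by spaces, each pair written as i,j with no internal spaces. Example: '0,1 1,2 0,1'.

Collision at t=6/5: particles 0 and 1 swap velocities; positions: p0=11/5 p1=11/5 p2=37/5 p3=58/5; velocities now: v0=-4 v1=1 v2=-3 v3=-2
Collision at t=5/2: particles 1 and 2 swap velocities; positions: p0=-3 p1=7/2 p2=7/2 p3=9; velocities now: v0=-4 v1=-3 v2=1 v3=-2
Collision at t=13/3: particles 2 and 3 swap velocities; positions: p0=-31/3 p1=-2 p2=16/3 p3=16/3; velocities now: v0=-4 v1=-3 v2=-2 v3=1

Answer: 0,1 1,2 2,3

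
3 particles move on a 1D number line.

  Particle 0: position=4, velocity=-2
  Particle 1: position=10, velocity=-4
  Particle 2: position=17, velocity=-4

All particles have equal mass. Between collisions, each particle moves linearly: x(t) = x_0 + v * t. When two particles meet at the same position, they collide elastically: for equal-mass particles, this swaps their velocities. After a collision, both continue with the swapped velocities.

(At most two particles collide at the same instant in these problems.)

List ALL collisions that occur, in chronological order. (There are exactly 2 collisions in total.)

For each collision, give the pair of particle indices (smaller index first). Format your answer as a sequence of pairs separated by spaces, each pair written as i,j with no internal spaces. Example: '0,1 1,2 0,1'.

Answer: 0,1 1,2

Derivation:
Collision at t=3: particles 0 and 1 swap velocities; positions: p0=-2 p1=-2 p2=5; velocities now: v0=-4 v1=-2 v2=-4
Collision at t=13/2: particles 1 and 2 swap velocities; positions: p0=-16 p1=-9 p2=-9; velocities now: v0=-4 v1=-4 v2=-2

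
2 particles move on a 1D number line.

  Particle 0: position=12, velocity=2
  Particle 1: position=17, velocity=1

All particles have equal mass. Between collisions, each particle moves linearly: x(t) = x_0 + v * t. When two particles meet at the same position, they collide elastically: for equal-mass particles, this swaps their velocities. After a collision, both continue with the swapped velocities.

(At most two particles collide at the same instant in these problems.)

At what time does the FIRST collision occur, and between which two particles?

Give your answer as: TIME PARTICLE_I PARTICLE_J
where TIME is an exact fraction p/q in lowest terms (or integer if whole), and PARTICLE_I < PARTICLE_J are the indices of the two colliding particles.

Pair (0,1): pos 12,17 vel 2,1 -> gap=5, closing at 1/unit, collide at t=5
Earliest collision: t=5 between 0 and 1

Answer: 5 0 1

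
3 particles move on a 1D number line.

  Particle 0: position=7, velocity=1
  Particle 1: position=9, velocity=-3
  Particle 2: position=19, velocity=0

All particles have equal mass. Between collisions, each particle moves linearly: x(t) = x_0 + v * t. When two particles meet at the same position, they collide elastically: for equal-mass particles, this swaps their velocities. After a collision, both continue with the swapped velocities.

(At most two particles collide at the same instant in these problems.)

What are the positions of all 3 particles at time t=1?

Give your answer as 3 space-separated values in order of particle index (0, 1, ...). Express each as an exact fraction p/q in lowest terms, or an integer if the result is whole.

Collision at t=1/2: particles 0 and 1 swap velocities; positions: p0=15/2 p1=15/2 p2=19; velocities now: v0=-3 v1=1 v2=0
Advance to t=1 (no further collisions before then); velocities: v0=-3 v1=1 v2=0; positions = 6 8 19

Answer: 6 8 19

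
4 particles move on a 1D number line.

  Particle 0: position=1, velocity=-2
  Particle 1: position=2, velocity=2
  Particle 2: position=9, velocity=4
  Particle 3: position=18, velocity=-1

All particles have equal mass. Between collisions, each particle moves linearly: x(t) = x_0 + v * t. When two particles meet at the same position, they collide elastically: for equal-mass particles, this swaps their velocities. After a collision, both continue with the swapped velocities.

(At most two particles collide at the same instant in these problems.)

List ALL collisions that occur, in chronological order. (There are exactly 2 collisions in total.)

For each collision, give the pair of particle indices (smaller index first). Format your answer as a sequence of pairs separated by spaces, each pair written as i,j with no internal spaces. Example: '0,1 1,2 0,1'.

Answer: 2,3 1,2

Derivation:
Collision at t=9/5: particles 2 and 3 swap velocities; positions: p0=-13/5 p1=28/5 p2=81/5 p3=81/5; velocities now: v0=-2 v1=2 v2=-1 v3=4
Collision at t=16/3: particles 1 and 2 swap velocities; positions: p0=-29/3 p1=38/3 p2=38/3 p3=91/3; velocities now: v0=-2 v1=-1 v2=2 v3=4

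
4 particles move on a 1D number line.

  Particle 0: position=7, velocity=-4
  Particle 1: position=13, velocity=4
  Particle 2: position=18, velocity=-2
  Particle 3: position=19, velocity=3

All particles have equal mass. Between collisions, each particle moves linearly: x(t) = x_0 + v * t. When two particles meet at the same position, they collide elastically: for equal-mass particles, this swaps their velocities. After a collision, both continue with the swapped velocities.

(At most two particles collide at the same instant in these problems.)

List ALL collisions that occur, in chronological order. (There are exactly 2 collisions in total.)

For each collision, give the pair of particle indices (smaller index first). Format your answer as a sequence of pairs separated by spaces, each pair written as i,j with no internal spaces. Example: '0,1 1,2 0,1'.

Collision at t=5/6: particles 1 and 2 swap velocities; positions: p0=11/3 p1=49/3 p2=49/3 p3=43/2; velocities now: v0=-4 v1=-2 v2=4 v3=3
Collision at t=6: particles 2 and 3 swap velocities; positions: p0=-17 p1=6 p2=37 p3=37; velocities now: v0=-4 v1=-2 v2=3 v3=4

Answer: 1,2 2,3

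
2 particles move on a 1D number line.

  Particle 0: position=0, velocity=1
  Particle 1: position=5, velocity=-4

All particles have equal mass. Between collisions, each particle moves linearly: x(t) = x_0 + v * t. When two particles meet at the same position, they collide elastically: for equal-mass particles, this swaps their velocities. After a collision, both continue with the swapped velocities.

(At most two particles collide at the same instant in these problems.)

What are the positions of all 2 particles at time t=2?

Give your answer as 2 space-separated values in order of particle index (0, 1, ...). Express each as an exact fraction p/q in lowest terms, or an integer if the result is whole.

Collision at t=1: particles 0 and 1 swap velocities; positions: p0=1 p1=1; velocities now: v0=-4 v1=1
Advance to t=2 (no further collisions before then); velocities: v0=-4 v1=1; positions = -3 2

Answer: -3 2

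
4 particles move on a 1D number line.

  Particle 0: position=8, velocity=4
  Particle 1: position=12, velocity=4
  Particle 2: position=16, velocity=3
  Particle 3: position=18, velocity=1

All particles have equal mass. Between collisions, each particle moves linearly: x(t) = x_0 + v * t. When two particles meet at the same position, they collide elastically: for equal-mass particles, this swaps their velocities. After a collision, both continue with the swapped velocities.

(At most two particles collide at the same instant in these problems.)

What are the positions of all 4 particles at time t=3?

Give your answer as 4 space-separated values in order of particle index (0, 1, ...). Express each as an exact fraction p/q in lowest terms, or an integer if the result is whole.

Answer: 20 21 24 25

Derivation:
Collision at t=1: particles 2 and 3 swap velocities; positions: p0=12 p1=16 p2=19 p3=19; velocities now: v0=4 v1=4 v2=1 v3=3
Collision at t=2: particles 1 and 2 swap velocities; positions: p0=16 p1=20 p2=20 p3=22; velocities now: v0=4 v1=1 v2=4 v3=3
Advance to t=3 (no further collisions before then); velocities: v0=4 v1=1 v2=4 v3=3; positions = 20 21 24 25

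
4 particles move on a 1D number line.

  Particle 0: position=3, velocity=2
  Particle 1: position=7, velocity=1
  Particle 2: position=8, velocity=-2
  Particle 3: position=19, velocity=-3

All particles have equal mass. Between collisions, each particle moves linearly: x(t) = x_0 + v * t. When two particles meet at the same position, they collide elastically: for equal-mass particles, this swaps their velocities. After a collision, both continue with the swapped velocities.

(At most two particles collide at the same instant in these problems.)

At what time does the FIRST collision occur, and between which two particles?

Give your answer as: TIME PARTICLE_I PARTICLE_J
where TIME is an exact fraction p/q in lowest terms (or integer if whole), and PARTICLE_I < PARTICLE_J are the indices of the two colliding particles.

Pair (0,1): pos 3,7 vel 2,1 -> gap=4, closing at 1/unit, collide at t=4
Pair (1,2): pos 7,8 vel 1,-2 -> gap=1, closing at 3/unit, collide at t=1/3
Pair (2,3): pos 8,19 vel -2,-3 -> gap=11, closing at 1/unit, collide at t=11
Earliest collision: t=1/3 between 1 and 2

Answer: 1/3 1 2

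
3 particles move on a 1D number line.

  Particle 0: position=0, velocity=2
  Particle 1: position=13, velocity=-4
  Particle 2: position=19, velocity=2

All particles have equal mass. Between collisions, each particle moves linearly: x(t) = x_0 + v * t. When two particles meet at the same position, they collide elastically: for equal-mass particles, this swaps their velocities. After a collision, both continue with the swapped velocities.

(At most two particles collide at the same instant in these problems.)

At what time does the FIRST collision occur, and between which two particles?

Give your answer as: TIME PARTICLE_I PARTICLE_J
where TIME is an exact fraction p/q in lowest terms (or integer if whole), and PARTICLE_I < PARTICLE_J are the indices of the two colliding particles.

Answer: 13/6 0 1

Derivation:
Pair (0,1): pos 0,13 vel 2,-4 -> gap=13, closing at 6/unit, collide at t=13/6
Pair (1,2): pos 13,19 vel -4,2 -> not approaching (rel speed -6 <= 0)
Earliest collision: t=13/6 between 0 and 1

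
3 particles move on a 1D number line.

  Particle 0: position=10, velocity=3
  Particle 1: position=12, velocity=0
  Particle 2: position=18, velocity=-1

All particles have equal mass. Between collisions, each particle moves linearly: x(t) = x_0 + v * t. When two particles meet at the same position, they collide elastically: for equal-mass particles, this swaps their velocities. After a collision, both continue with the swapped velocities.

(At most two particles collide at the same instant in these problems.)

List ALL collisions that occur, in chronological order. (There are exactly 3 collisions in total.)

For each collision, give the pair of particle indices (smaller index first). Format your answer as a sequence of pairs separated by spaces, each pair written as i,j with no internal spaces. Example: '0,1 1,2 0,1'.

Collision at t=2/3: particles 0 and 1 swap velocities; positions: p0=12 p1=12 p2=52/3; velocities now: v0=0 v1=3 v2=-1
Collision at t=2: particles 1 and 2 swap velocities; positions: p0=12 p1=16 p2=16; velocities now: v0=0 v1=-1 v2=3
Collision at t=6: particles 0 and 1 swap velocities; positions: p0=12 p1=12 p2=28; velocities now: v0=-1 v1=0 v2=3

Answer: 0,1 1,2 0,1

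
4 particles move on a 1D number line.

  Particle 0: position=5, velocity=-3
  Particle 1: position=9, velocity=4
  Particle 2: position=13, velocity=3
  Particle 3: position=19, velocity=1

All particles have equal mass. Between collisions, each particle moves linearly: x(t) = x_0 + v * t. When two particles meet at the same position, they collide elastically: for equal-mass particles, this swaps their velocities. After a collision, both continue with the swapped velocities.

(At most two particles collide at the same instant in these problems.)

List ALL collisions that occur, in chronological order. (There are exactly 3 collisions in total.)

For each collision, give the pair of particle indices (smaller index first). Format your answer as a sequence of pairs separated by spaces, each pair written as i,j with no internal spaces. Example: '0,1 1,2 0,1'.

Answer: 2,3 1,2 2,3

Derivation:
Collision at t=3: particles 2 and 3 swap velocities; positions: p0=-4 p1=21 p2=22 p3=22; velocities now: v0=-3 v1=4 v2=1 v3=3
Collision at t=10/3: particles 1 and 2 swap velocities; positions: p0=-5 p1=67/3 p2=67/3 p3=23; velocities now: v0=-3 v1=1 v2=4 v3=3
Collision at t=4: particles 2 and 3 swap velocities; positions: p0=-7 p1=23 p2=25 p3=25; velocities now: v0=-3 v1=1 v2=3 v3=4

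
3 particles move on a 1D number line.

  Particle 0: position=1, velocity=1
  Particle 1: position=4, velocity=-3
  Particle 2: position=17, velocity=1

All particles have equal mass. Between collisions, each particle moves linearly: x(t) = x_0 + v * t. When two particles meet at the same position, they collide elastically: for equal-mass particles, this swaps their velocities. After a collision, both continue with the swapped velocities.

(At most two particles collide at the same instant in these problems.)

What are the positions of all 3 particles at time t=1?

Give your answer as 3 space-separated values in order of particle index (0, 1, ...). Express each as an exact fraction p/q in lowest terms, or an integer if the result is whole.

Answer: 1 2 18

Derivation:
Collision at t=3/4: particles 0 and 1 swap velocities; positions: p0=7/4 p1=7/4 p2=71/4; velocities now: v0=-3 v1=1 v2=1
Advance to t=1 (no further collisions before then); velocities: v0=-3 v1=1 v2=1; positions = 1 2 18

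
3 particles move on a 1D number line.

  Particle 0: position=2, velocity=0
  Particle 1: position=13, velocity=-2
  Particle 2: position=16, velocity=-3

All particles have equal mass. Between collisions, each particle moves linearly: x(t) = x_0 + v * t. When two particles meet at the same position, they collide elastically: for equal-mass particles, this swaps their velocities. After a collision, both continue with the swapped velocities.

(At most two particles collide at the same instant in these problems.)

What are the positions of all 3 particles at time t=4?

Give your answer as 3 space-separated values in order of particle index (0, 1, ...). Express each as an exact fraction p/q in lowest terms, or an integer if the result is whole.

Answer: 2 4 5

Derivation:
Collision at t=3: particles 1 and 2 swap velocities; positions: p0=2 p1=7 p2=7; velocities now: v0=0 v1=-3 v2=-2
Advance to t=4 (no further collisions before then); velocities: v0=0 v1=-3 v2=-2; positions = 2 4 5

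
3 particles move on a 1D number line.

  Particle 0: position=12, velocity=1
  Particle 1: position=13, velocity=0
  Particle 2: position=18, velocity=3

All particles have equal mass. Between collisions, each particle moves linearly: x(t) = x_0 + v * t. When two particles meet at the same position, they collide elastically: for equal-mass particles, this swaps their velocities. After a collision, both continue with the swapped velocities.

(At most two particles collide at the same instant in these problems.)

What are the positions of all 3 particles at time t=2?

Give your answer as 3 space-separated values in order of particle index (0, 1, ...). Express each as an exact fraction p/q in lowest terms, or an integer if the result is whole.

Answer: 13 14 24

Derivation:
Collision at t=1: particles 0 and 1 swap velocities; positions: p0=13 p1=13 p2=21; velocities now: v0=0 v1=1 v2=3
Advance to t=2 (no further collisions before then); velocities: v0=0 v1=1 v2=3; positions = 13 14 24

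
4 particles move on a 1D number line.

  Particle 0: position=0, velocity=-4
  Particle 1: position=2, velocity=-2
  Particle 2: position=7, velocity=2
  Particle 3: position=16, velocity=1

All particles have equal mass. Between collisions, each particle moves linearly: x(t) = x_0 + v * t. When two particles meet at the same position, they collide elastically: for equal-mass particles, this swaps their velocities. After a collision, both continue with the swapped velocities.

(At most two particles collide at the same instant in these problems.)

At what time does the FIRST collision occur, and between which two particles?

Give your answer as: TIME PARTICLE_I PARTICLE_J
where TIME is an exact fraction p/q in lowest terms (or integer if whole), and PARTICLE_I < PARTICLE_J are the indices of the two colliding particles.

Answer: 9 2 3

Derivation:
Pair (0,1): pos 0,2 vel -4,-2 -> not approaching (rel speed -2 <= 0)
Pair (1,2): pos 2,7 vel -2,2 -> not approaching (rel speed -4 <= 0)
Pair (2,3): pos 7,16 vel 2,1 -> gap=9, closing at 1/unit, collide at t=9
Earliest collision: t=9 between 2 and 3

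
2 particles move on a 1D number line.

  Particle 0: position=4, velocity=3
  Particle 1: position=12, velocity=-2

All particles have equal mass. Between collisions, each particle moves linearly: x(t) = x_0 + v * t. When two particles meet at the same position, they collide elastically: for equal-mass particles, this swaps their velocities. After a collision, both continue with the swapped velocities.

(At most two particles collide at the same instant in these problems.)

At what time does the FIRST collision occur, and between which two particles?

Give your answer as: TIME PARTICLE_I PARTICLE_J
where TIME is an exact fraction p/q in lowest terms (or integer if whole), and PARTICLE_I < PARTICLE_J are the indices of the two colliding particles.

Pair (0,1): pos 4,12 vel 3,-2 -> gap=8, closing at 5/unit, collide at t=8/5
Earliest collision: t=8/5 between 0 and 1

Answer: 8/5 0 1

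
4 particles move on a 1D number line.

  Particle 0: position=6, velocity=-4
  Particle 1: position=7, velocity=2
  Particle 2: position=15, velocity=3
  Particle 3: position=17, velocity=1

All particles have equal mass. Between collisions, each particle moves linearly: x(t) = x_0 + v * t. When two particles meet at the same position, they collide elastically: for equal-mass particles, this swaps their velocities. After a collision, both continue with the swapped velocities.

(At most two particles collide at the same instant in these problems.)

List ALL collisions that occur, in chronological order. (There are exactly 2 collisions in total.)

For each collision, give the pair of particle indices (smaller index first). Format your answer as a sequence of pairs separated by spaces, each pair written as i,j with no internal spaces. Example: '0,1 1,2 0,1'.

Collision at t=1: particles 2 and 3 swap velocities; positions: p0=2 p1=9 p2=18 p3=18; velocities now: v0=-4 v1=2 v2=1 v3=3
Collision at t=10: particles 1 and 2 swap velocities; positions: p0=-34 p1=27 p2=27 p3=45; velocities now: v0=-4 v1=1 v2=2 v3=3

Answer: 2,3 1,2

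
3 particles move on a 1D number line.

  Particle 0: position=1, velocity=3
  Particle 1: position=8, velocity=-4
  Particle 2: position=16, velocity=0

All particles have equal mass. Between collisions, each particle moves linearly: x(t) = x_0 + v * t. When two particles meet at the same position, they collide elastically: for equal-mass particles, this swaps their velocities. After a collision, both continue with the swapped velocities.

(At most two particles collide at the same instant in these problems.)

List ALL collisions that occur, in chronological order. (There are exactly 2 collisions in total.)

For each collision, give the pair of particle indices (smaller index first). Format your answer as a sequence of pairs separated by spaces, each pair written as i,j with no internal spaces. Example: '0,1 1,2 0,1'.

Collision at t=1: particles 0 and 1 swap velocities; positions: p0=4 p1=4 p2=16; velocities now: v0=-4 v1=3 v2=0
Collision at t=5: particles 1 and 2 swap velocities; positions: p0=-12 p1=16 p2=16; velocities now: v0=-4 v1=0 v2=3

Answer: 0,1 1,2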